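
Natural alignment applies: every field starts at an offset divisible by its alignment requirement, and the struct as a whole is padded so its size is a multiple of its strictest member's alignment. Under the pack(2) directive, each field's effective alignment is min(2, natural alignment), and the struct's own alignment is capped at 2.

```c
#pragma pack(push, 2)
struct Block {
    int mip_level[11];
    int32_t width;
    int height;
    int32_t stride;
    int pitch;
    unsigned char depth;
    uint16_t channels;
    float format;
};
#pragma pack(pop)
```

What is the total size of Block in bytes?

@0: mip_level [44B, align 2] → 44
@44: width [4B, align 2] → 48
@48: height [4B, align 2] → 52
@52: stride [4B, align 2] → 56
@56: pitch [4B, align 2] → 60
@60: depth [1B, align 1] → 61
+1 pad (align 2)
@62: channels [2B, align 2] → 64
@64: format [4B, align 2] → 68
size 68, align 2

68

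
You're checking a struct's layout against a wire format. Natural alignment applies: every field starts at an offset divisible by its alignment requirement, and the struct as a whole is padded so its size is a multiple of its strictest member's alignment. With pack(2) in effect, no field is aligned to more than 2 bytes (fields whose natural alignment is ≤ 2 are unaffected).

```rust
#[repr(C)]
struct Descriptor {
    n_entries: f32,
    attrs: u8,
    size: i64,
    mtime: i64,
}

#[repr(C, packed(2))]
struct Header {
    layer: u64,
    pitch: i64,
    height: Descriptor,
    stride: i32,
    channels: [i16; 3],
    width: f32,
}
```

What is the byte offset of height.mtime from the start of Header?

32

Descriptor: n_entries at 0 (size 4, align 4) → ends 4; attrs at 4 (size 1, align 1) → ends 5; pad 3 to align 8 for size; size at 8 (size 8, align 8) → ends 16; mtime at 16 (size 8, align 8) → ends 24; total 24 bytes, alignment 8
layer at 0 (size 8, align 2) → ends 8
pitch at 8 (size 8, align 2) → ends 16
height at 16 (size 24, align 2) → ends 40
within Descriptor: mtime at 16
16 + 16 = 32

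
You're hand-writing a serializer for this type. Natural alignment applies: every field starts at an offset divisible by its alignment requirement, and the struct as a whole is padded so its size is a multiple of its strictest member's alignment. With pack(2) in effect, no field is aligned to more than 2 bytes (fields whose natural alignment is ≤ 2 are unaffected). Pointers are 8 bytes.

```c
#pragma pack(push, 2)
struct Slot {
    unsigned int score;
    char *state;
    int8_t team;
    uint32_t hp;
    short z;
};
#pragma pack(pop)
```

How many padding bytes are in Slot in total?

1

score at 0 (size 4, align 2) → ends 4
state at 4 (size 8, align 2) → ends 12
team at 12 (size 1, align 1) → ends 13
pad 1 to align 2 for hp
hp at 14 (size 4, align 2) → ends 18
z at 18 (size 2, align 2) → ends 20
total 20 bytes, alignment 2
data bytes 19, size 20 → padding 1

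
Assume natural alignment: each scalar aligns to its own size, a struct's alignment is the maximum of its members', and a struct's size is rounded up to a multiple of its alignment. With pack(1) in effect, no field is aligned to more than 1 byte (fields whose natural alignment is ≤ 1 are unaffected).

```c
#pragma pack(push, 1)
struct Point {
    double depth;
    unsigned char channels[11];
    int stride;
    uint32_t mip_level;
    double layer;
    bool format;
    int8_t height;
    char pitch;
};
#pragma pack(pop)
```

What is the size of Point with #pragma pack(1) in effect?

38

depth at 0 (size 8, align 1) → ends 8
channels at 8 (size 11, align 1) → ends 19
stride at 19 (size 4, align 1) → ends 23
mip_level at 23 (size 4, align 1) → ends 27
layer at 27 (size 8, align 1) → ends 35
format at 35 (size 1, align 1) → ends 36
height at 36 (size 1, align 1) → ends 37
pitch at 37 (size 1, align 1) → ends 38
total 38 bytes, alignment 1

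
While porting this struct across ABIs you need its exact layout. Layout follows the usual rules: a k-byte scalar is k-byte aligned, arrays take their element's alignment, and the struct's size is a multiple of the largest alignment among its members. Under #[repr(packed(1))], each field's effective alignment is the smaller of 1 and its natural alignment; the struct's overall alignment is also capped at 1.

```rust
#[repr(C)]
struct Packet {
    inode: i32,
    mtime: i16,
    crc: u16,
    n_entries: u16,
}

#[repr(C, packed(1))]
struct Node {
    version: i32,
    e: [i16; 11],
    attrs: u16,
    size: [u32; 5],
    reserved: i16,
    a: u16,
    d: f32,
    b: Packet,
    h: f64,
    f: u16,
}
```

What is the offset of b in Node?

56

Packet: inode at 0 (size 4, align 4) → ends 4; mtime at 4 (size 2, align 2) → ends 6; crc at 6 (size 2, align 2) → ends 8; n_entries at 8 (size 2, align 2) → ends 10; tail pad 2 to reach multiple of 4; total 12 bytes, alignment 4
version at 0 (size 4, align 1) → ends 4
e at 4 (size 22, align 1) → ends 26
attrs at 26 (size 2, align 1) → ends 28
size at 28 (size 20, align 1) → ends 48
reserved at 48 (size 2, align 1) → ends 50
a at 50 (size 2, align 1) → ends 52
d at 52 (size 4, align 1) → ends 56
b at 56 (size 12, align 1) → ends 68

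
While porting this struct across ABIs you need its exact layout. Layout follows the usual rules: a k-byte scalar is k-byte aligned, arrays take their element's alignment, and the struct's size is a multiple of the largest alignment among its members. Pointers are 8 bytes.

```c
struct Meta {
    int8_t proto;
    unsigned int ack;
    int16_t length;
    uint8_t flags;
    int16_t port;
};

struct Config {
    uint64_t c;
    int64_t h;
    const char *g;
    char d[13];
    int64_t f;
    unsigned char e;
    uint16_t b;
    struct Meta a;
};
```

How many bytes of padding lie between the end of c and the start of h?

0

Meta: proto at 0 (size 1, align 1) → ends 1; pad 3 to align 4 for ack; ack at 4 (size 4, align 4) → ends 8; length at 8 (size 2, align 2) → ends 10; flags at 10 (size 1, align 1) → ends 11; pad 1 to align 2 for port; port at 12 (size 2, align 2) → ends 14; tail pad 2 to reach multiple of 4; total 16 bytes, alignment 4
c at 0 (size 8, align 8) → ends 8
h at 8 (size 8, align 8) → ends 16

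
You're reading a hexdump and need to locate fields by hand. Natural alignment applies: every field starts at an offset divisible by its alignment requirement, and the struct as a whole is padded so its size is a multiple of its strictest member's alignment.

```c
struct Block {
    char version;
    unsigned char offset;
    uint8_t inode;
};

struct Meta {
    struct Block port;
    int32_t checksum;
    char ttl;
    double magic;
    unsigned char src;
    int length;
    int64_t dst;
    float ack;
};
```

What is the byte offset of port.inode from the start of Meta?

2

Block: version at 0 (size 1, align 1) → ends 1; offset at 1 (size 1, align 1) → ends 2; inode at 2 (size 1, align 1) → ends 3; total 3 bytes, alignment 1
port at 0 (size 3, align 1) → ends 3
within Block: inode at 2
0 + 2 = 2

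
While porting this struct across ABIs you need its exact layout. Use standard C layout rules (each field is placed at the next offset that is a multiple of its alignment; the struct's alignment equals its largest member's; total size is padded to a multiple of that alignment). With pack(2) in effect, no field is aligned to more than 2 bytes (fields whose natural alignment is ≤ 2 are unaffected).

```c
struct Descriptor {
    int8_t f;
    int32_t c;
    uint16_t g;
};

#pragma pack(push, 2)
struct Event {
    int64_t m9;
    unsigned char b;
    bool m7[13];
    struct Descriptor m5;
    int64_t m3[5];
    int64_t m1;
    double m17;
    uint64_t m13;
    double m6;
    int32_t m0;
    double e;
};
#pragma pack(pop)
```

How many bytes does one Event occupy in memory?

Descriptor: 0..1  f  (1B, 1-aligned); 1..4  -- padding (3B); 4..8  c  (4B, 4-aligned); 8..10  g  (2B, 2-aligned); 10..12  -- tail padding (2B); sizeof = 12, alignof = 4
0..8  m9  (8B, 2-aligned)
8..9  b  (1B, 1-aligned)
9..22  m7  (13B, 1-aligned)
22..34  m5  (12B, 2-aligned)
34..74  m3  (40B, 2-aligned)
74..82  m1  (8B, 2-aligned)
82..90  m17  (8B, 2-aligned)
90..98  m13  (8B, 2-aligned)
98..106  m6  (8B, 2-aligned)
106..110  m0  (4B, 2-aligned)
110..118  e  (8B, 2-aligned)
sizeof = 118, alignof = 2

118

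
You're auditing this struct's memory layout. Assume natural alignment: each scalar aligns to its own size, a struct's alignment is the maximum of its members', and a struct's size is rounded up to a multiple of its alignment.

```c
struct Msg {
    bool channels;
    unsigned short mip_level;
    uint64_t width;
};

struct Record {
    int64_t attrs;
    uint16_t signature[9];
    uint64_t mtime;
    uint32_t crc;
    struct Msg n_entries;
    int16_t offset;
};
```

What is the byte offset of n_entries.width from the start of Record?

Msg: channels at 0 (size 1, align 1) → ends 1; pad 1 to align 2 for mip_level; mip_level at 2 (size 2, align 2) → ends 4; pad 4 to align 8 for width; width at 8 (size 8, align 8) → ends 16; total 16 bytes, alignment 8
attrs at 0 (size 8, align 8) → ends 8
signature at 8 (size 18, align 2) → ends 26
pad 6 to align 8 for mtime
mtime at 32 (size 8, align 8) → ends 40
crc at 40 (size 4, align 4) → ends 44
pad 4 to align 8 for n_entries
n_entries at 48 (size 16, align 8) → ends 64
within Msg: width at 8
48 + 8 = 56

56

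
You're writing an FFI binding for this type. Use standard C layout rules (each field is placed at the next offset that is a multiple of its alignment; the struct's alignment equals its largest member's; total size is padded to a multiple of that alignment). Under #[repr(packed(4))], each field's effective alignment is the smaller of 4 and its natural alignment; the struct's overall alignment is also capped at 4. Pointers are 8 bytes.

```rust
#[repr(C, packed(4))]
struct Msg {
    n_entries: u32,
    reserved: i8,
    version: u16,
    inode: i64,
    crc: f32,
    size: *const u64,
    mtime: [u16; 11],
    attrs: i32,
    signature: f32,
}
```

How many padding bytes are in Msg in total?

@0: n_entries [4B, align 4] → 4
@4: reserved [1B, align 1] → 5
+1 pad (align 2)
@6: version [2B, align 2] → 8
@8: inode [8B, align 4] → 16
@16: crc [4B, align 4] → 20
@20: size [8B, align 4] → 28
@28: mtime [22B, align 2] → 50
+2 pad (align 4)
@52: attrs [4B, align 4] → 56
@56: signature [4B, align 4] → 60
size 60, align 4
data bytes 57, size 60 → padding 3

3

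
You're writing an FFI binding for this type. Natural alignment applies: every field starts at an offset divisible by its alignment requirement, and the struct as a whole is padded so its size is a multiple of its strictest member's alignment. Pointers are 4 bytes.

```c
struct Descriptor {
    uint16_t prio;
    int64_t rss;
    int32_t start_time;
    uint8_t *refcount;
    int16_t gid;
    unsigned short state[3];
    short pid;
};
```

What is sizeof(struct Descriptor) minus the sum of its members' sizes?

12

0..2  prio  (2B, 2-aligned)
2..8  -- padding (6B)
8..16  rss  (8B, 8-aligned)
16..20  start_time  (4B, 4-aligned)
20..24  refcount  (4B, 4-aligned)
24..26  gid  (2B, 2-aligned)
26..32  state  (6B, 2-aligned)
32..34  pid  (2B, 2-aligned)
34..40  -- tail padding (6B)
sizeof = 40, alignof = 8
data bytes 28, size 40 → padding 12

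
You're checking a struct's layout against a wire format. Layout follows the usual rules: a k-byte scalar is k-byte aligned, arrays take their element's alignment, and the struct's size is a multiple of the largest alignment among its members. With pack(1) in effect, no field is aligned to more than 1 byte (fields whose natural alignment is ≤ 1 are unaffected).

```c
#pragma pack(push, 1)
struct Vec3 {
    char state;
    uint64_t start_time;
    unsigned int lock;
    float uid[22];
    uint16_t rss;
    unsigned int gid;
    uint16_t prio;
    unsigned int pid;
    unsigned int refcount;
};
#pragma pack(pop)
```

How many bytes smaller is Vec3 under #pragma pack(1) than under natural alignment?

natural layout:
  0..1  state  (1B, 1-aligned)
  1..8  -- padding (7B)
  8..16  start_time  (8B, 8-aligned)
  16..20  lock  (4B, 4-aligned)
  20..108  uid  (88B, 4-aligned)
  108..110  rss  (2B, 2-aligned)
  110..112  -- padding (2B)
  112..116  gid  (4B, 4-aligned)
  116..118  prio  (2B, 2-aligned)
  118..120  -- padding (2B)
  120..124  pid  (4B, 4-aligned)
  124..128  refcount  (4B, 4-aligned)
  sizeof = 128, alignof = 8
packed(1) layout:
  0..1  state  (1B, 1-aligned)
  1..9  start_time  (8B, 1-aligned)
  9..13  lock  (4B, 1-aligned)
  13..101  uid  (88B, 1-aligned)
  101..103  rss  (2B, 1-aligned)
  103..107  gid  (4B, 1-aligned)
  107..109  prio  (2B, 1-aligned)
  109..113  pid  (4B, 1-aligned)
  113..117  refcount  (4B, 1-aligned)
  sizeof = 117, alignof = 1
128 − 117 = 11

11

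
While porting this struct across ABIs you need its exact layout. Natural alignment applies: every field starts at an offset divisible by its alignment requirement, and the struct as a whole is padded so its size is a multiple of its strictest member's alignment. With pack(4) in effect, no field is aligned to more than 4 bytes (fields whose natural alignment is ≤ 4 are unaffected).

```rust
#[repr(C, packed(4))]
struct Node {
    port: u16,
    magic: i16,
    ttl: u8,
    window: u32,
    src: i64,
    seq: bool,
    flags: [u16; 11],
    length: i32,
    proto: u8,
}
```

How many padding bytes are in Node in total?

7

0..2  port  (2B, 2-aligned)
2..4  magic  (2B, 2-aligned)
4..5  ttl  (1B, 1-aligned)
5..8  -- padding (3B)
8..12  window  (4B, 4-aligned)
12..20  src  (8B, 4-aligned)
20..21  seq  (1B, 1-aligned)
21..22  -- padding (1B)
22..44  flags  (22B, 2-aligned)
44..48  length  (4B, 4-aligned)
48..49  proto  (1B, 1-aligned)
49..52  -- tail padding (3B)
sizeof = 52, alignof = 4
data bytes 45, size 52 → padding 7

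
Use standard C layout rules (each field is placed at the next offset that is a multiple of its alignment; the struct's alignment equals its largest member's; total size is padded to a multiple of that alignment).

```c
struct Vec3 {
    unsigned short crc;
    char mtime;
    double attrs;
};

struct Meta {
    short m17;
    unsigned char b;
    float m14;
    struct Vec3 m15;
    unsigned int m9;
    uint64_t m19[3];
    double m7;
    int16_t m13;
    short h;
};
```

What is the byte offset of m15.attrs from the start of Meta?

Vec3: 0..2  crc  (2B, 2-aligned); 2..3  mtime  (1B, 1-aligned); 3..8  -- padding (5B); 8..16  attrs  (8B, 8-aligned); sizeof = 16, alignof = 8
0..2  m17  (2B, 2-aligned)
2..3  b  (1B, 1-aligned)
3..4  -- padding (1B)
4..8  m14  (4B, 4-aligned)
8..24  m15  (16B, 8-aligned)
within Vec3: attrs at 8
8 + 8 = 16

16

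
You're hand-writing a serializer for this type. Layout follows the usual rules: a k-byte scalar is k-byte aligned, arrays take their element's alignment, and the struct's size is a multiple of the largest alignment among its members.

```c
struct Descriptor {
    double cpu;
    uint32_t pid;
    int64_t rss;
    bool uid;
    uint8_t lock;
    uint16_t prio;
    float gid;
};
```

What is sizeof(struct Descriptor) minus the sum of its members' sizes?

4

cpu at 0 (size 8, align 8) → ends 8
pid at 8 (size 4, align 4) → ends 12
pad 4 to align 8 for rss
rss at 16 (size 8, align 8) → ends 24
uid at 24 (size 1, align 1) → ends 25
lock at 25 (size 1, align 1) → ends 26
prio at 26 (size 2, align 2) → ends 28
gid at 28 (size 4, align 4) → ends 32
total 32 bytes, alignment 8
data bytes 28, size 32 → padding 4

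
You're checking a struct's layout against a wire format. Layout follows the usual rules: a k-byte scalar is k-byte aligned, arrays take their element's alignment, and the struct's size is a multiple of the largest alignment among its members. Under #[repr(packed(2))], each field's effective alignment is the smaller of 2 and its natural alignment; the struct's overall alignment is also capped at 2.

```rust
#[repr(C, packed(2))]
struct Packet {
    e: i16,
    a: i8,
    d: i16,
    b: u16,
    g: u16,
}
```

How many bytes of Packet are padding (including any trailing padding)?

@0: e [2B, align 2] → 2
@2: a [1B, align 1] → 3
+1 pad (align 2)
@4: d [2B, align 2] → 6
@6: b [2B, align 2] → 8
@8: g [2B, align 2] → 10
size 10, align 2
data bytes 9, size 10 → padding 1

1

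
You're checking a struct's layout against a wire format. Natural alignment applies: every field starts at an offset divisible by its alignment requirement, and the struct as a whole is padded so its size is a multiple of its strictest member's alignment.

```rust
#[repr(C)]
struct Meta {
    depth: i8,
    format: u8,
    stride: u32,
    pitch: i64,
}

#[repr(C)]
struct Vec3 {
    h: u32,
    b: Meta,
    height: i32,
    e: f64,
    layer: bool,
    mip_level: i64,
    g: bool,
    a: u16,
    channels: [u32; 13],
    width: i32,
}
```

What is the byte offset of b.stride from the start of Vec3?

Meta: depth at 0 (size 1, align 1) → ends 1; format at 1 (size 1, align 1) → ends 2; pad 2 to align 4 for stride; stride at 4 (size 4, align 4) → ends 8; pitch at 8 (size 8, align 8) → ends 16; total 16 bytes, alignment 8
h at 0 (size 4, align 4) → ends 4
pad 4 to align 8 for b
b at 8 (size 16, align 8) → ends 24
within Meta: stride at 4
8 + 4 = 12

12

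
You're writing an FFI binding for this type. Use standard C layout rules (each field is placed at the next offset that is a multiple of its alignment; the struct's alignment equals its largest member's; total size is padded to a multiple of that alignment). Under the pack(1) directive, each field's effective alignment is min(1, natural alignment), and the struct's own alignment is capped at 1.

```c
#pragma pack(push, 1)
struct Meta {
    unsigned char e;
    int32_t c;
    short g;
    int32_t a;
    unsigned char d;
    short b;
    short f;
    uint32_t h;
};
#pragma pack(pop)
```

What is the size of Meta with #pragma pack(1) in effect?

@0: e [1B, align 1] → 1
@1: c [4B, align 1] → 5
@5: g [2B, align 1] → 7
@7: a [4B, align 1] → 11
@11: d [1B, align 1] → 12
@12: b [2B, align 1] → 14
@14: f [2B, align 1] → 16
@16: h [4B, align 1] → 20
size 20, align 1

20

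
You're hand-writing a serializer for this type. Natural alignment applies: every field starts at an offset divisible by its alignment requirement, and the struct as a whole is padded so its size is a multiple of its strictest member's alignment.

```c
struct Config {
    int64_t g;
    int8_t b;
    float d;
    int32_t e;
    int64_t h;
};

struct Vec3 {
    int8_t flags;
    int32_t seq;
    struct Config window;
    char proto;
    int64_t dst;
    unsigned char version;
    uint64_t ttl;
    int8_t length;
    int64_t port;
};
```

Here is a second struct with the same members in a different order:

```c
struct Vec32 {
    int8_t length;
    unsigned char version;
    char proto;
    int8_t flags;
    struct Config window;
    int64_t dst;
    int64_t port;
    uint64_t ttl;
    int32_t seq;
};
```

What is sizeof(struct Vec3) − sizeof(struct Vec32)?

16

Config: 0..8  g  (8B, 8-aligned); 8..9  b  (1B, 1-aligned); 9..12  -- padding (3B); 12..16  d  (4B, 4-aligned); 16..20  e  (4B, 4-aligned); 20..24  -- padding (4B); 24..32  h  (8B, 8-aligned); sizeof = 32, alignof = 8
0..1  flags  (1B, 1-aligned)
1..4  -- padding (3B)
4..8  seq  (4B, 4-aligned)
8..40  window  (32B, 8-aligned)
40..41  proto  (1B, 1-aligned)
41..48  -- padding (7B)
48..56  dst  (8B, 8-aligned)
56..57  version  (1B, 1-aligned)
57..64  -- padding (7B)
64..72  ttl  (8B, 8-aligned)
72..73  length  (1B, 1-aligned)
73..80  -- padding (7B)
80..88  port  (8B, 8-aligned)
sizeof = 88, alignof = 8
— Vec32 —
0..1  length  (1B, 1-aligned)
1..2  version  (1B, 1-aligned)
2..3  proto  (1B, 1-aligned)
3..4  flags  (1B, 1-aligned)
4..8  -- padding (4B)
8..40  window  (32B, 8-aligned)
40..48  dst  (8B, 8-aligned)
48..56  port  (8B, 8-aligned)
56..64  ttl  (8B, 8-aligned)
64..68  seq  (4B, 4-aligned)
68..72  -- tail padding (4B)
sizeof = 72, alignof = 8
88 − 72 = 16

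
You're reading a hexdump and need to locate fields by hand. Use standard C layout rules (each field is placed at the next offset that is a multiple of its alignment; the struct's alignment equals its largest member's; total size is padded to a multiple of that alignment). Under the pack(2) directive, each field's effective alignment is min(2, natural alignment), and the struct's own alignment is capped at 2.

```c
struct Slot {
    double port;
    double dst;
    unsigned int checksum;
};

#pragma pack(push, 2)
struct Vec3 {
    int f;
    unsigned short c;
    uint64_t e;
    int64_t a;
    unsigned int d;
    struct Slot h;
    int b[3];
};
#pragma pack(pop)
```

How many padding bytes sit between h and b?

0

Slot: 0..8  port  (8B, 8-aligned); 8..16  dst  (8B, 8-aligned); 16..20  checksum  (4B, 4-aligned); 20..24  -- tail padding (4B); sizeof = 24, alignof = 8
0..4  f  (4B, 2-aligned)
4..6  c  (2B, 2-aligned)
6..14  e  (8B, 2-aligned)
14..22  a  (8B, 2-aligned)
22..26  d  (4B, 2-aligned)
26..50  h  (24B, 2-aligned)
50..62  b  (12B, 2-aligned)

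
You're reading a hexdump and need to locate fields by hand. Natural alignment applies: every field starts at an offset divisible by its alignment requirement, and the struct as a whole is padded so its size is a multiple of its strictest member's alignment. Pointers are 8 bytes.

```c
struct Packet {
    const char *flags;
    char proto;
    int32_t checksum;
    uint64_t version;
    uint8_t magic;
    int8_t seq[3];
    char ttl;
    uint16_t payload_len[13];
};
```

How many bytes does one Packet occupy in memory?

56 bytes

flags at 0 (size 8, align 8) → ends 8
proto at 8 (size 1, align 1) → ends 9
pad 3 to align 4 for checksum
checksum at 12 (size 4, align 4) → ends 16
version at 16 (size 8, align 8) → ends 24
magic at 24 (size 1, align 1) → ends 25
seq at 25 (size 3, align 1) → ends 28
ttl at 28 (size 1, align 1) → ends 29
pad 1 to align 2 for payload_len
payload_len at 30 (size 26, align 2) → ends 56
total 56 bytes, alignment 8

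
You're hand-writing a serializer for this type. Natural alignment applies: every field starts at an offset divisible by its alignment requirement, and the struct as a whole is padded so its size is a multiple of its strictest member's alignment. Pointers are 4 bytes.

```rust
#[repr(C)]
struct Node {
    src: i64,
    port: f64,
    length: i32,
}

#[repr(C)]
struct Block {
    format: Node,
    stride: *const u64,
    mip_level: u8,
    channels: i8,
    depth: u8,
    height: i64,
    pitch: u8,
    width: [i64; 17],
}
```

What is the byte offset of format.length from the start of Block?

16

Node: @0: src [8B, align 8] → 8; @8: port [8B, align 8] → 16; @16: length [4B, align 4] → 20; +4 tail pad (align 8); size 24, align 8
@0: format [24B, align 8] → 24
within Node: length at 16
0 + 16 = 16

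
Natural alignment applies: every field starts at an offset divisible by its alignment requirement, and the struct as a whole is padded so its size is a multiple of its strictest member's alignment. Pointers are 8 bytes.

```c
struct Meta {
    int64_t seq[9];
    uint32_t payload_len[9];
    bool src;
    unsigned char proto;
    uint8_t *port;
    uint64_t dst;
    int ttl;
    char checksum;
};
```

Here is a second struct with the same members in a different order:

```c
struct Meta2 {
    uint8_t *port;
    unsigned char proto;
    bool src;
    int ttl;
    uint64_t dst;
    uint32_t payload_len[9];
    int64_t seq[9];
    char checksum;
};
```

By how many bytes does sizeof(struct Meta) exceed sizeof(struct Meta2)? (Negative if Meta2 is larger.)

-8

0..72  seq  (72B, 8-aligned)
72..108  payload_len  (36B, 4-aligned)
108..109  src  (1B, 1-aligned)
109..110  proto  (1B, 1-aligned)
110..112  -- padding (2B)
112..120  port  (8B, 8-aligned)
120..128  dst  (8B, 8-aligned)
128..132  ttl  (4B, 4-aligned)
132..133  checksum  (1B, 1-aligned)
133..136  -- tail padding (3B)
sizeof = 136, alignof = 8
— Meta2 —
0..8  port  (8B, 8-aligned)
8..9  proto  (1B, 1-aligned)
9..10  src  (1B, 1-aligned)
10..12  -- padding (2B)
12..16  ttl  (4B, 4-aligned)
16..24  dst  (8B, 8-aligned)
24..60  payload_len  (36B, 4-aligned)
60..64  -- padding (4B)
64..136  seq  (72B, 8-aligned)
136..137  checksum  (1B, 1-aligned)
137..144  -- tail padding (7B)
sizeof = 144, alignof = 8
136 − 144 = -8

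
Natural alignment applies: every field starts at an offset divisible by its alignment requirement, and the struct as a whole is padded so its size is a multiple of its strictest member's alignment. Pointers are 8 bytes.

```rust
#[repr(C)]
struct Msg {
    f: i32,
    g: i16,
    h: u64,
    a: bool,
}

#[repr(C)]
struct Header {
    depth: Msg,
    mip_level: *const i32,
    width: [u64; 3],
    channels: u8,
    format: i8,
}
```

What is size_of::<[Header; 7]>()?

Msg: @0: f [4B, align 4] → 4; @4: g [2B, align 2] → 6; +2 pad (align 8); @8: h [8B, align 8] → 16; @16: a [1B, align 1] → 17; +7 tail pad (align 8); size 24, align 8
@0: depth [24B, align 8] → 24
@24: mip_level [8B, align 8] → 32
@32: width [24B, align 8] → 56
@56: channels [1B, align 1] → 57
@57: format [1B, align 1] → 58
+6 tail pad (align 8)
size 64, align 8
array of 7: 7 × 64 = 448

448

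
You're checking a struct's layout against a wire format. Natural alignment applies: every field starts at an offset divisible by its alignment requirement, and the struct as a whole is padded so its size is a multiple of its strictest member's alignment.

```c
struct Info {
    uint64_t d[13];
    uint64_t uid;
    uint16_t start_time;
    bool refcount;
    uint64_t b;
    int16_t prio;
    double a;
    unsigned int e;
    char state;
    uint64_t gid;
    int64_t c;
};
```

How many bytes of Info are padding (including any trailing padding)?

@0: d [104B, align 8] → 104
@104: uid [8B, align 8] → 112
@112: start_time [2B, align 2] → 114
@114: refcount [1B, align 1] → 115
+5 pad (align 8)
@120: b [8B, align 8] → 128
@128: prio [2B, align 2] → 130
+6 pad (align 8)
@136: a [8B, align 8] → 144
@144: e [4B, align 4] → 148
@148: state [1B, align 1] → 149
+3 pad (align 8)
@152: gid [8B, align 8] → 160
@160: c [8B, align 8] → 168
size 168, align 8
data bytes 154, size 168 → padding 14

14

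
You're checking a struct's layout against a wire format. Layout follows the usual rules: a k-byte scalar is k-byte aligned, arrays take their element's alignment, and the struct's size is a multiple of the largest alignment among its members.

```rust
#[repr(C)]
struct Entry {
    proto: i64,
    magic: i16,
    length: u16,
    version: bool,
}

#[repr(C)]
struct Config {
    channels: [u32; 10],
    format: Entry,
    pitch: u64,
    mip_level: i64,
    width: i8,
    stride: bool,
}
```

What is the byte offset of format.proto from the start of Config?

Entry: proto at 0 (size 8, align 8) → ends 8; magic at 8 (size 2, align 2) → ends 10; length at 10 (size 2, align 2) → ends 12; version at 12 (size 1, align 1) → ends 13; tail pad 3 to reach multiple of 8; total 16 bytes, alignment 8
channels at 0 (size 40, align 4) → ends 40
format at 40 (size 16, align 8) → ends 56
within Entry: proto at 0
40 + 0 = 40

40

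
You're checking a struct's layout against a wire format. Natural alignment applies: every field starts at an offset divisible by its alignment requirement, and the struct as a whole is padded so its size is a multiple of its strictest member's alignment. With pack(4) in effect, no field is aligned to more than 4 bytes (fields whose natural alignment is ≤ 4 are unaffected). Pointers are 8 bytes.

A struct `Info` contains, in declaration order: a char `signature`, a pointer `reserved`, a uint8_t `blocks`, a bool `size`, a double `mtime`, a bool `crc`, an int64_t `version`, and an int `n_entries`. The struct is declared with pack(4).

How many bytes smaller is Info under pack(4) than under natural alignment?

16

natural layout:
  signature at 0 (size 1, align 1) → ends 1
  pad 7 to align 8 for reserved
  reserved at 8 (size 8, align 8) → ends 16
  blocks at 16 (size 1, align 1) → ends 17
  size at 17 (size 1, align 1) → ends 18
  pad 6 to align 8 for mtime
  mtime at 24 (size 8, align 8) → ends 32
  crc at 32 (size 1, align 1) → ends 33
  pad 7 to align 8 for version
  version at 40 (size 8, align 8) → ends 48
  n_entries at 48 (size 4, align 4) → ends 52
  tail pad 4 to reach multiple of 8
  total 56 bytes, alignment 8
packed(4) layout:
  signature at 0 (size 1, align 1) → ends 1
  pad 3 to align 4 for reserved
  reserved at 4 (size 8, align 4) → ends 12
  blocks at 12 (size 1, align 1) → ends 13
  size at 13 (size 1, align 1) → ends 14
  pad 2 to align 4 for mtime
  mtime at 16 (size 8, align 4) → ends 24
  crc at 24 (size 1, align 1) → ends 25
  pad 3 to align 4 for version
  version at 28 (size 8, align 4) → ends 36
  n_entries at 36 (size 4, align 4) → ends 40
  total 40 bytes, alignment 4
56 − 40 = 16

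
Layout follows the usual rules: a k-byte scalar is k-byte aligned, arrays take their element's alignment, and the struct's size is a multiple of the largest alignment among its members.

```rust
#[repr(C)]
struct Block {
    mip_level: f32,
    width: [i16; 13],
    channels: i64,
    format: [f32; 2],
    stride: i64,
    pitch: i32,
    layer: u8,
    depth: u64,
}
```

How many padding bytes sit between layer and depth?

3

@0: mip_level [4B, align 4] → 4
@4: width [26B, align 2] → 30
+2 pad (align 8)
@32: channels [8B, align 8] → 40
@40: format [8B, align 4] → 48
@48: stride [8B, align 8] → 56
@56: pitch [4B, align 4] → 60
@60: layer [1B, align 1] → 61
+3 pad (align 8)
@64: depth [8B, align 8] → 72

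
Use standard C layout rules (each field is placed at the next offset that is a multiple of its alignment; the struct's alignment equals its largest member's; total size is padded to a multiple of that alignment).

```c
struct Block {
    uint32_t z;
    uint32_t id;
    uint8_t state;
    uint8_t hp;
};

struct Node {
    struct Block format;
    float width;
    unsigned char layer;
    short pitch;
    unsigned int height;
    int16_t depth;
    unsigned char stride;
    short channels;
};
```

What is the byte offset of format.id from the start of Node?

4

Block: 0..4  z  (4B, 4-aligned); 4..8  id  (4B, 4-aligned); 8..9  state  (1B, 1-aligned); 9..10  hp  (1B, 1-aligned); 10..12  -- tail padding (2B); sizeof = 12, alignof = 4
0..12  format  (12B, 4-aligned)
within Block: id at 4
0 + 4 = 4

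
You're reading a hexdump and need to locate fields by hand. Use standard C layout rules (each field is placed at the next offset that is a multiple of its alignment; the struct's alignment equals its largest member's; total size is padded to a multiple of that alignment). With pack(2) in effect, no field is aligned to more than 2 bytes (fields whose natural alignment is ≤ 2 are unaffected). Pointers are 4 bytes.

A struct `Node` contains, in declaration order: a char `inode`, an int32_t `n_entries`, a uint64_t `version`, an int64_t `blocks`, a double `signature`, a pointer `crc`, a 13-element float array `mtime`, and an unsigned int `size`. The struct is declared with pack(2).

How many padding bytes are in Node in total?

inode at 0 (size 1, align 1) → ends 1
pad 1 to align 2 for n_entries
n_entries at 2 (size 4, align 2) → ends 6
version at 6 (size 8, align 2) → ends 14
blocks at 14 (size 8, align 2) → ends 22
signature at 22 (size 8, align 2) → ends 30
crc at 30 (size 4, align 2) → ends 34
mtime at 34 (size 52, align 2) → ends 86
size at 86 (size 4, align 2) → ends 90
total 90 bytes, alignment 2
data bytes 89, size 90 → padding 1

1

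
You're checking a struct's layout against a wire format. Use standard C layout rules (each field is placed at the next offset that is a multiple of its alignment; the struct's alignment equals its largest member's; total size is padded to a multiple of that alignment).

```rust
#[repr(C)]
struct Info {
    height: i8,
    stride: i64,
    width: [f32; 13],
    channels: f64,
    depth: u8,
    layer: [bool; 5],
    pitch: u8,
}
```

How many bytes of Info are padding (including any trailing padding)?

12

height at 0 (size 1, align 1) → ends 1
pad 7 to align 8 for stride
stride at 8 (size 8, align 8) → ends 16
width at 16 (size 52, align 4) → ends 68
pad 4 to align 8 for channels
channels at 72 (size 8, align 8) → ends 80
depth at 80 (size 1, align 1) → ends 81
layer at 81 (size 5, align 1) → ends 86
pitch at 86 (size 1, align 1) → ends 87
tail pad 1 to reach multiple of 8
total 88 bytes, alignment 8
data bytes 76, size 88 → padding 12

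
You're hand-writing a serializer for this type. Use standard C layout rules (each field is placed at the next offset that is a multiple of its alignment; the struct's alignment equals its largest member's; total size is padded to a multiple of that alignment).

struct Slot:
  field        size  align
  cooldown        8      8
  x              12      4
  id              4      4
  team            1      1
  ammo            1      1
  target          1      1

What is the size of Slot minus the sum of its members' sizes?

0..8  cooldown  (8B, 8-aligned)
8..20  x  (12B, 4-aligned)
20..24  id  (4B, 4-aligned)
24..25  team  (1B, 1-aligned)
25..26  ammo  (1B, 1-aligned)
26..27  target  (1B, 1-aligned)
27..32  -- tail padding (5B)
sizeof = 32, alignof = 8
data bytes 27, size 32 → padding 5

5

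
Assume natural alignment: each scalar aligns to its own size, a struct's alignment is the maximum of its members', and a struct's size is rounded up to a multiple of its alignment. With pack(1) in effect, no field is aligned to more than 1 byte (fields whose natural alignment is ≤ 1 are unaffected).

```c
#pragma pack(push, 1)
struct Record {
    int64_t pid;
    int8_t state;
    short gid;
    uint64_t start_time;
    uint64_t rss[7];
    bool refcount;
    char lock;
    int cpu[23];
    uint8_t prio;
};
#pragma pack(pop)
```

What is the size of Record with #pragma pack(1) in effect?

0..8  pid  (8B, 1-aligned)
8..9  state  (1B, 1-aligned)
9..11  gid  (2B, 1-aligned)
11..19  start_time  (8B, 1-aligned)
19..75  rss  (56B, 1-aligned)
75..76  refcount  (1B, 1-aligned)
76..77  lock  (1B, 1-aligned)
77..169  cpu  (92B, 1-aligned)
169..170  prio  (1B, 1-aligned)
sizeof = 170, alignof = 1

170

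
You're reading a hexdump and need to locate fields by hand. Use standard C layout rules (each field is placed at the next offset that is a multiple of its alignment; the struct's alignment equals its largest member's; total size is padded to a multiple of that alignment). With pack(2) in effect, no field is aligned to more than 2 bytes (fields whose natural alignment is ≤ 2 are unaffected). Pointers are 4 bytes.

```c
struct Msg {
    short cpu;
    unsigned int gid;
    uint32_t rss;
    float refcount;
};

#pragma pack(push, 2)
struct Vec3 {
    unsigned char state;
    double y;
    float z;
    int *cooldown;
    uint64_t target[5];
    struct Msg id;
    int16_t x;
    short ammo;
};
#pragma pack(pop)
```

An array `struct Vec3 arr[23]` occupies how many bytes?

1794

Msg: @0: cpu [2B, align 2] → 2; +2 pad (align 4); @4: gid [4B, align 4] → 8; @8: rss [4B, align 4] → 12; @12: refcount [4B, align 4] → 16; size 16, align 4
@0: state [1B, align 1] → 1
+1 pad (align 2)
@2: y [8B, align 2] → 10
@10: z [4B, align 2] → 14
@14: cooldown [4B, align 2] → 18
@18: target [40B, align 2] → 58
@58: id [16B, align 2] → 74
@74: x [2B, align 2] → 76
@76: ammo [2B, align 2] → 78
size 78, align 2
array of 23: 23 × 78 = 1794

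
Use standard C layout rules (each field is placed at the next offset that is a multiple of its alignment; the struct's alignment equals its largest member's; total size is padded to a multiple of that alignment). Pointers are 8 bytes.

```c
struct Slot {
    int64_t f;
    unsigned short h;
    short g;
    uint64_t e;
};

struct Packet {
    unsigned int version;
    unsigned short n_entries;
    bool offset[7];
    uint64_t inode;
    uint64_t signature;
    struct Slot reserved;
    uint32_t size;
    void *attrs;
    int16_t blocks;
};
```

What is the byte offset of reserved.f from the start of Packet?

32

Slot: f at 0 (size 8, align 8) → ends 8; h at 8 (size 2, align 2) → ends 10; g at 10 (size 2, align 2) → ends 12; pad 4 to align 8 for e; e at 16 (size 8, align 8) → ends 24; total 24 bytes, alignment 8
version at 0 (size 4, align 4) → ends 4
n_entries at 4 (size 2, align 2) → ends 6
offset at 6 (size 7, align 1) → ends 13
pad 3 to align 8 for inode
inode at 16 (size 8, align 8) → ends 24
signature at 24 (size 8, align 8) → ends 32
reserved at 32 (size 24, align 8) → ends 56
within Slot: f at 0
32 + 0 = 32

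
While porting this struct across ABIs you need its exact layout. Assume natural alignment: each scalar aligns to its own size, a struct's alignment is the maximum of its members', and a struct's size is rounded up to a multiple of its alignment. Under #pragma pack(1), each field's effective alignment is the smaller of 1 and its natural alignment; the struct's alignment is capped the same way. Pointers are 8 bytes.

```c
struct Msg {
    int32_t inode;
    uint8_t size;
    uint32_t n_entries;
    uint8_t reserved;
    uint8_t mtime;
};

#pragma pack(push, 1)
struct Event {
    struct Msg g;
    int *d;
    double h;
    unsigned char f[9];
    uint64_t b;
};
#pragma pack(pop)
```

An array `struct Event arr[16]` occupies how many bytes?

Msg: @0: inode [4B, align 4] → 4; @4: size [1B, align 1] → 5; +3 pad (align 4); @8: n_entries [4B, align 4] → 12; @12: reserved [1B, align 1] → 13; @13: mtime [1B, align 1] → 14; +2 tail pad (align 4); size 16, align 4
@0: g [16B, align 1] → 16
@16: d [8B, align 1] → 24
@24: h [8B, align 1] → 32
@32: f [9B, align 1] → 41
@41: b [8B, align 1] → 49
size 49, align 1
array of 16: 16 × 49 = 784

784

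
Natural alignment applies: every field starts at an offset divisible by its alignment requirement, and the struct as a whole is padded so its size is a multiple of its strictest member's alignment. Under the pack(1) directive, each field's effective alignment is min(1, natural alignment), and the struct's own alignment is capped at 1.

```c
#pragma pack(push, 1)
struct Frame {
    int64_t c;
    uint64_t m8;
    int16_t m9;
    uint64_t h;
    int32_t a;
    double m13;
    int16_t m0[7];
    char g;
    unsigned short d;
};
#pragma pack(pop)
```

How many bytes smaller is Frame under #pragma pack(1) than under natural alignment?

17

natural layout:
  @0: c [8B, align 8] → 8
  @8: m8 [8B, align 8] → 16
  @16: m9 [2B, align 2] → 18
  +6 pad (align 8)
  @24: h [8B, align 8] → 32
  @32: a [4B, align 4] → 36
  +4 pad (align 8)
  @40: m13 [8B, align 8] → 48
  @48: m0 [14B, align 2] → 62
  @62: g [1B, align 1] → 63
  +1 pad (align 2)
  @64: d [2B, align 2] → 66
  +6 tail pad (align 8)
  size 72, align 8
packed(1) layout:
  @0: c [8B, align 1] → 8
  @8: m8 [8B, align 1] → 16
  @16: m9 [2B, align 1] → 18
  @18: h [8B, align 1] → 26
  @26: a [4B, align 1] → 30
  @30: m13 [8B, align 1] → 38
  @38: m0 [14B, align 1] → 52
  @52: g [1B, align 1] → 53
  @53: d [2B, align 1] → 55
  size 55, align 1
72 − 55 = 17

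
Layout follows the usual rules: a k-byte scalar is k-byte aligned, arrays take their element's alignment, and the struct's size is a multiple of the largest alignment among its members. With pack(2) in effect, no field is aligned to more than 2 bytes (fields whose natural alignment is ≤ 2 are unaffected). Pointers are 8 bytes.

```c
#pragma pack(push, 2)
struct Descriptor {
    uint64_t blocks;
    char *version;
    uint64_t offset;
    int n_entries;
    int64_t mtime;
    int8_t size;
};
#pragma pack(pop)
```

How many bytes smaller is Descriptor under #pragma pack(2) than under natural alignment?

natural layout:
  @0: blocks [8B, align 8] → 8
  @8: version [8B, align 8] → 16
  @16: offset [8B, align 8] → 24
  @24: n_entries [4B, align 4] → 28
  +4 pad (align 8)
  @32: mtime [8B, align 8] → 40
  @40: size [1B, align 1] → 41
  +7 tail pad (align 8)
  size 48, align 8
packed(2) layout:
  @0: blocks [8B, align 2] → 8
  @8: version [8B, align 2] → 16
  @16: offset [8B, align 2] → 24
  @24: n_entries [4B, align 2] → 28
  @28: mtime [8B, align 2] → 36
  @36: size [1B, align 1] → 37
  +1 tail pad (align 2)
  size 38, align 2
48 − 38 = 10

10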